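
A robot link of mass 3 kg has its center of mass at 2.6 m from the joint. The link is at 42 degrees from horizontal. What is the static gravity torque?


tau = m*g*L*cos(angle)
= 3 * 9.81 * 2.6 * cos(42 deg)
= 3 * 9.81 * 2.6 * 0.7431
= 56.864 Nm


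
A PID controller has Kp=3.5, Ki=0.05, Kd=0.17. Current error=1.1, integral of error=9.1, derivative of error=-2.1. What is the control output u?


u = Kp*e + Ki*int(e) + Kd*de/dt
= 3.5*1.1 + 0.05*9.1 + 0.17*(-2.1)
= 3.85 + 0.455 + -0.357
= 3.948


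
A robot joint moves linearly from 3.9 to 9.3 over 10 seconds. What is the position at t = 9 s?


s = t/T = 9/10 = 0.9
p(t) = p0 + (pf-p0)*s
= 3.9 + (9.3 - 3.9) * 0.9
= 8.76


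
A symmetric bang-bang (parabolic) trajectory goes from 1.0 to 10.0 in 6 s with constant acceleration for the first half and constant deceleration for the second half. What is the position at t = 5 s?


Symmetric rest-to-rest: each phase covers (pf-p0)/2 in time T/2. 0.5*a*(T/2)^2 = (pf-p0)/2 => a = 4*(pf-p0)/T^2
a = 4*(10.0-1.0)/6^2 = 1.0
t = 5 is in the deceleration phase (t > T/2).
p = pf - 0.5*a*(T-t)^2 = 10.0 - 0.5*1.0*1^2
= 9.5


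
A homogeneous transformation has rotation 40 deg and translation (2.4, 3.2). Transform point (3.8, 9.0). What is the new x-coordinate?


x' = cos(theta)*px - sin(theta)*py + tx
= 0.766*3.8 - 0.6428*9.0 + 2.4
= -0.4741


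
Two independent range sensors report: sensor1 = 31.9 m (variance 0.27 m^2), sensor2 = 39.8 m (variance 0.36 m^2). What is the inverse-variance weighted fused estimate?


w1 = (1/var1) / (1/var1 + 1/var2)
   = 3.7037 / (3.7037 + 2.7778) = 0.5714
w2 = 1 - w1 = 0.4286
fused = w1*s1 + w2*s2 = 18.2286 + 17.0571
= 35.2857 m


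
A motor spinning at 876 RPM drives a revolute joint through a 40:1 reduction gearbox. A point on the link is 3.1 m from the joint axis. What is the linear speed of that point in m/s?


omega_motor = 876 * 2*pi/60 = 91.7345 rad/s
omega_joint = omega_motor / 40 = 2.2934 rad/s
v = omega_joint * r = 2.2934 * 3.1
= 7.1094 m/s


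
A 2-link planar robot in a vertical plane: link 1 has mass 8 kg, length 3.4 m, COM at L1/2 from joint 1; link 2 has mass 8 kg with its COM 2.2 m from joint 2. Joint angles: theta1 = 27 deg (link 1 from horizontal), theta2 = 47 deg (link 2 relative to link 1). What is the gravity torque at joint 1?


Horizontal distance from joint 1 to link-1 COM:
  x_c1 = (L1/2)*cos(t1) = 1.7 * 0.891 = 1.5147 m
Horizontal distance from joint 1 to link-2 COM:
  x_c2 = L1*cos(t1) + Lc2*cos(t1+t2)
       = 3.4*0.891 + 2.2*0.2756 = 3.6358 m
tau1 = m1*g*x_c1 + m2*g*x_c2
     = 8*9.81*1.5147 + 8*9.81*3.6358
     = 118.8745 + 285.3395
     = 404.214 Nm


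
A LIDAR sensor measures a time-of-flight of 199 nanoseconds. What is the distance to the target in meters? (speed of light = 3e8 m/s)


tof = 199 ns = 1.99e-07 s
dist = c * tof / 2
= 3e8 * 1.99e-07 / 2
= 29.85 m


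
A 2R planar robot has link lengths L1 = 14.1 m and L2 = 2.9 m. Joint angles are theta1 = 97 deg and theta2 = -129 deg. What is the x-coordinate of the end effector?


Convert angles to radians: theta1 = 1.693, theta2 = -2.2515
x = L1*cos(theta1) + L2*cos(theta1+theta2)
x = -1.7184 + 2.4593
x = 0.741


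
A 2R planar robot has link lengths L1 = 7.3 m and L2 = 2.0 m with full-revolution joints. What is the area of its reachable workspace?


r_max = L1 + L2 = 9.3 m
r_min = |L1 - L2| = 5.3 m
Area = pi*(r_max^2 - r_min^2)
= pi*(86.49 - 28.09)
= pi * 58.4
= 183.469 m^2


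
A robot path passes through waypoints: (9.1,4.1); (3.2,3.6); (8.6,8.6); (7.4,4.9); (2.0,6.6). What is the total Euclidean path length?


Segment lengths:
  seg1 = sqrt((-5.9)^2 + (-0.5)^2) = 5.9211
  seg2 = sqrt((5.4)^2 + (5.0)^2) = 7.3593
  seg3 = sqrt((-1.2)^2 + (-3.7)^2) = 3.8897
  seg4 = sqrt((-5.4)^2 + (1.7)^2) = 5.6613
Total = 22.8315


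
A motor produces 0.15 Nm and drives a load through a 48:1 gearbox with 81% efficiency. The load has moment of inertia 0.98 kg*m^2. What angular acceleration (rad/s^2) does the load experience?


tau_out = tau_motor * N * eta
= 0.15 * 48 * 0.81 = 5.832 Nm
alpha = tau_out / I = 5.832 / 0.98
= 5.951 rad/s^2


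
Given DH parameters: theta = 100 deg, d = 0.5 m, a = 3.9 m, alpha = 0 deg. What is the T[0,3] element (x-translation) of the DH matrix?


T[0,3] = a * cos(theta)
= 3.9 * cos(100 deg)
= 3.9 * -0.1736
= -0.6772


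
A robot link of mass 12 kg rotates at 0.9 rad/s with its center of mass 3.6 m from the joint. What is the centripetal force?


F = m * omega^2 * r
= 12 * 0.9^2 * 3.6
= 12 * 0.81 * 3.6
= 34.992 N


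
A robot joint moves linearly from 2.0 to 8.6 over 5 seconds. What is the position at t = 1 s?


s = t/T = 1/5 = 0.2
p(t) = p0 + (pf-p0)*s
= 2.0 + (8.6 - 2.0) * 0.2
= 3.32


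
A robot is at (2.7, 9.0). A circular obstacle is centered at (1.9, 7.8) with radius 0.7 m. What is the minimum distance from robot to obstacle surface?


center_dist = sqrt((2.7-1.9)^2 + (9.0-7.8)^2)
= sqrt(0.64 + 1.44)
= 1.4422
min_dist = center_dist - radius = 1.4422 - 0.7 = 0.7422 m


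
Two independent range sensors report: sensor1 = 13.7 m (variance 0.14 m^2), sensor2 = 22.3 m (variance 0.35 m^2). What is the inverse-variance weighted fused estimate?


w1 = (1/var1) / (1/var1 + 1/var2)
   = 7.1429 / (7.1429 + 2.8571) = 0.7143
w2 = 1 - w1 = 0.2857
fused = w1*s1 + w2*s2 = 9.7857 + 6.3714
= 16.1571 m


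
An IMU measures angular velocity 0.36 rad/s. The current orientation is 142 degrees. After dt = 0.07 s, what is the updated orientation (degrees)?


delta_theta = w * dt = 0.36 * 0.07 = 0.0252 rad
= 1.4439 deg
theta_new = 142 + 1.4439 = 143.4439 deg


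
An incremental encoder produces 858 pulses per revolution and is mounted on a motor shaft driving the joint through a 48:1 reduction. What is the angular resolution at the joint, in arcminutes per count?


counts per rev = 858
effective counts at joint = 858 * 48 = 41184
resolution = 360*60 / 41184
= 0.5245 arcmin/count


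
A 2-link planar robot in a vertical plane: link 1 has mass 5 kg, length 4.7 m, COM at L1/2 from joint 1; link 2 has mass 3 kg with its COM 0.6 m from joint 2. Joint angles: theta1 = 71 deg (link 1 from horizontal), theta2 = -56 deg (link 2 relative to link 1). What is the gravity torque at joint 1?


Horizontal distance from joint 1 to link-1 COM:
  x_c1 = (L1/2)*cos(t1) = 2.35 * 0.3256 = 0.7651 m
Horizontal distance from joint 1 to link-2 COM:
  x_c2 = L1*cos(t1) + Lc2*cos(t1+t2)
       = 4.7*0.3256 + 0.6*0.9659 = 2.1097 m
tau1 = m1*g*x_c1 + m2*g*x_c2
     = 5*9.81*0.7651 + 3*9.81*2.1097
     = 37.5274 + 62.0892
     = 99.6167 Nm


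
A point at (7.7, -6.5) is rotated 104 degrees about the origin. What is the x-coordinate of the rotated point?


x' = x*cos(theta) - y*sin(theta)
cos(104 deg) = -0.2419, sin(104 deg) = 0.9703
x' = 7.7 * -0.2419 - -6.5 * 0.9703
= -1.8628 - -6.3069
= 4.4441


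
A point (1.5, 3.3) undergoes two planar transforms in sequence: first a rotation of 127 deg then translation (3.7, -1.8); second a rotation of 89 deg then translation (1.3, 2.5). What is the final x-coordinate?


After transform 1:
x1 = cos(127)*1.5 - sin(127)*3.3 + 3.7 = 0.1618
y1 = sin(127)*1.5 + cos(127)*3.3 + -1.8 = -2.588
After transform 2:
x2 = cos(89)*0.1618 - sin(89)*-2.588 + 1.3
= 3.8905


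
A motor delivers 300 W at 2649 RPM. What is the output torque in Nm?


omega = 2649 * 2*pi/60 = 277.4026 rad/s
tau = P / omega = 300 / 277.4026
= 1.0815 Nm


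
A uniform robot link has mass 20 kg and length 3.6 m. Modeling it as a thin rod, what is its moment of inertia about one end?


I = (1/3) * m * L^2
= (1/3) * 20 * 3.6^2
= 0.333333 * 20 * 12.96
= 86.4 kg*m^2


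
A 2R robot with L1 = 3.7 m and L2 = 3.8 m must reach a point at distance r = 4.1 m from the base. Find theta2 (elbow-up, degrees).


cos(theta2) = (r^2 - L1^2 - L2^2) / (2*L1*L2)
cos(theta2) = (16.81 - 13.69 - 14.44) / 28.12
cos(theta2) = -0.40256
theta2 = 113.7383 degrees


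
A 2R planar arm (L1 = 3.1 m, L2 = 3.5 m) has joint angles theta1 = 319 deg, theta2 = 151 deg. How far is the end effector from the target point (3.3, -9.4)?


End effector via forward kinematics:
x = L1*cos(t1) + L2*cos(t1+t2) = 1.1425
y = L1*sin(t1) + L2*sin(t1+t2) = 1.2551
Distance to target:
d = sqrt((3.3 - 1.1425)^2 + (-9.4 - 1.2551)^2)
= sqrt(4.6547 + 113.532)
= 10.8714 m


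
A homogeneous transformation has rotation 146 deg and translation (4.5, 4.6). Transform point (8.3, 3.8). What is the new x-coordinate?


x' = cos(theta)*px - sin(theta)*py + tx
= -0.829*8.3 - 0.5592*3.8 + 4.5
= -4.5059


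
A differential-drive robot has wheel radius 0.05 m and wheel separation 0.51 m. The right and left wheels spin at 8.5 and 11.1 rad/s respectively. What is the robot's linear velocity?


vR = r*wR = 0.05*8.5 = 0.425 m/s
vL = r*wL = 0.05*11.1 = 0.555 m/s
v = (vR+vL)/2 = 0.49 m/s
omega = (vR-vL)/L = -0.2549 rad/s
linear velocity = 0.49 m/s


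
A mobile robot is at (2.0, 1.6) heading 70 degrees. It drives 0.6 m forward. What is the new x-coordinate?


x_new = x0 + d*cos(theta)
= 2.0 + 0.6*cos(70)
= 2.0 + 0.2052
= 2.2052


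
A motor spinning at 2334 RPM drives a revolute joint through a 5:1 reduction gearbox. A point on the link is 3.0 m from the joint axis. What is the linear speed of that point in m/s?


omega_motor = 2334 * 2*pi/60 = 244.4159 rad/s
omega_joint = omega_motor / 5 = 48.8832 rad/s
v = omega_joint * r = 48.8832 * 3.0
= 146.6495 m/s


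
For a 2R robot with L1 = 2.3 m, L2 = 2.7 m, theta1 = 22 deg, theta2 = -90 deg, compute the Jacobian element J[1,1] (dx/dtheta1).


J[1,1] = -L1*sin(t1) - L2*sin(t1+t2)
= -2.3*sin(22) - 2.7*sin(-68)
= 1.6418


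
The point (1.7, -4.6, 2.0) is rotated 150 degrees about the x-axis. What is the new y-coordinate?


Rotation about x-axis: y' = y*cos(theta) - z*sin(theta)
= -4.6 * -0.866 - 2.0 * 0.5
= 2.9837


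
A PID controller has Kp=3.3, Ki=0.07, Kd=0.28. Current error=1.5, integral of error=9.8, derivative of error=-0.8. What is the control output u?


u = Kp*e + Ki*int(e) + Kd*de/dt
= 3.3*1.5 + 0.07*9.8 + 0.28*(-0.8)
= 4.95 + 0.686 + -0.224
= 5.412


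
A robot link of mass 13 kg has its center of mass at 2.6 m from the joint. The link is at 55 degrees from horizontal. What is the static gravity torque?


tau = m*g*L*cos(angle)
= 13 * 9.81 * 2.6 * cos(55 deg)
= 13 * 9.81 * 2.6 * 0.5736
= 190.1853 Nm


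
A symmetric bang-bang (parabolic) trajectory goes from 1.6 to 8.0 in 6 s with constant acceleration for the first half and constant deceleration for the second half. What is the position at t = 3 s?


Symmetric rest-to-rest: each phase covers (pf-p0)/2 in time T/2. 0.5*a*(T/2)^2 = (pf-p0)/2 => a = 4*(pf-p0)/T^2
a = 4*(8.0-1.6)/6^2 = 0.7111
t = 3 is in the acceleration phase (t <= T/2).
p = p0 + 0.5*a*t^2 = 1.6 + 0.5*0.7111*3^2
= 4.8


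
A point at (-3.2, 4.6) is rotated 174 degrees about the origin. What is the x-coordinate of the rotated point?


x' = x*cos(theta) - y*sin(theta)
cos(174 deg) = -0.9945, sin(174 deg) = 0.1045
x' = -3.2 * -0.9945 - 4.6 * 0.1045
= 3.1825 - 0.4808
= 2.7016


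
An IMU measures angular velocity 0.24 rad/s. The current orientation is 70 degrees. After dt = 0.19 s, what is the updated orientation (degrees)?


delta_theta = w * dt = 0.24 * 0.19 = 0.0456 rad
= 2.6127 deg
theta_new = 70 + 2.6127 = 72.6127 deg


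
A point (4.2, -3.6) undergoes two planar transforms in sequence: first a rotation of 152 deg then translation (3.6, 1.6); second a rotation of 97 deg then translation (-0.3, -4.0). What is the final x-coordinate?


After transform 1:
x1 = cos(152)*4.2 - sin(152)*-3.6 + 3.6 = 1.5817
y1 = sin(152)*4.2 + cos(152)*-3.6 + 1.6 = 6.7504
After transform 2:
x2 = cos(97)*1.5817 - sin(97)*6.7504 + -0.3
= -7.1928


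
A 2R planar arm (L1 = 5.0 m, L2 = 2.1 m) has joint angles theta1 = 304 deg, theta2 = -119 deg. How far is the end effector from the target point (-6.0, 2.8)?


End effector via forward kinematics:
x = L1*cos(t1) + L2*cos(t1+t2) = 0.704
y = L1*sin(t1) + L2*sin(t1+t2) = -4.3282
Distance to target:
d = sqrt((-6.0 - 0.704)^2 + (2.8 - -4.3282)^2)
= sqrt(44.943 + 50.8114)
= 9.7854 m


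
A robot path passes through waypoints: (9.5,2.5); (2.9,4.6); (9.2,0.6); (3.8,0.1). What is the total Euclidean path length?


Segment lengths:
  seg1 = sqrt((-6.6)^2 + (2.1)^2) = 6.926
  seg2 = sqrt((6.3)^2 + (-4.0)^2) = 7.4626
  seg3 = sqrt((-5.4)^2 + (-0.5)^2) = 5.4231
Total = 19.8117


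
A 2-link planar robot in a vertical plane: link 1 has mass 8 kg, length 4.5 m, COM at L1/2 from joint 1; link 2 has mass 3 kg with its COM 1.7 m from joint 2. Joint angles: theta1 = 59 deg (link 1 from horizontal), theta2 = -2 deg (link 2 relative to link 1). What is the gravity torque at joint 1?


Horizontal distance from joint 1 to link-1 COM:
  x_c1 = (L1/2)*cos(t1) = 2.25 * 0.515 = 1.1588 m
Horizontal distance from joint 1 to link-2 COM:
  x_c2 = L1*cos(t1) + Lc2*cos(t1+t2)
       = 4.5*0.515 + 1.7*0.5446 = 3.2436 m
tau1 = m1*g*x_c1 + m2*g*x_c2
     = 8*9.81*1.1588 + 3*9.81*3.2436
     = 90.9454 + 95.4579
     = 186.4033 Nm


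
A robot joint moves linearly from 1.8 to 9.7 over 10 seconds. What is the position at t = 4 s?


s = t/T = 4/10 = 0.4
p(t) = p0 + (pf-p0)*s
= 1.8 + (9.7 - 1.8) * 0.4
= 4.96


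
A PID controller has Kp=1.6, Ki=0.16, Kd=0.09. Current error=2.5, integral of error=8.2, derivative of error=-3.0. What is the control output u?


u = Kp*e + Ki*int(e) + Kd*de/dt
= 1.6*2.5 + 0.16*8.2 + 0.09*(-3.0)
= 4.0 + 1.312 + -0.27
= 5.042


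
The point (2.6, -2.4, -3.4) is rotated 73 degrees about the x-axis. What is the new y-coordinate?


Rotation about x-axis: y' = y*cos(theta) - z*sin(theta)
= -2.4 * 0.2924 - -3.4 * 0.9563
= 2.5497


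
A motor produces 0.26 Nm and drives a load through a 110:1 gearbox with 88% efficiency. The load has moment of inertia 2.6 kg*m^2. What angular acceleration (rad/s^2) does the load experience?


tau_out = tau_motor * N * eta
= 0.26 * 110 * 0.88 = 25.168 Nm
alpha = tau_out / I = 25.168 / 2.6
= 9.68 rad/s^2


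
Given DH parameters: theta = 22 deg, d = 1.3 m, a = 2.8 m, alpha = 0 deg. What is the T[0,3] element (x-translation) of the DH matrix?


T[0,3] = a * cos(theta)
= 2.8 * cos(22 deg)
= 2.8 * 0.9272
= 2.5961


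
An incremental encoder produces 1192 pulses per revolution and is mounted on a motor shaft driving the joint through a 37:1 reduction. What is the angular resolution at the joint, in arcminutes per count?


counts per rev = 1192
effective counts at joint = 1192 * 37 = 44104
resolution = 360*60 / 44104
= 0.4898 arcmin/count


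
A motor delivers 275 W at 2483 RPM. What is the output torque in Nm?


omega = 2483 * 2*pi/60 = 260.0192 rad/s
tau = P / omega = 275 / 260.0192
= 1.0576 Nm


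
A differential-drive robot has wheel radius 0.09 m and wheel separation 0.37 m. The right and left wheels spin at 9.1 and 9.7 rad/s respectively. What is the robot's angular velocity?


vR = r*wR = 0.09*9.1 = 0.819 m/s
vL = r*wL = 0.09*9.7 = 0.873 m/s
v = (vR+vL)/2 = 0.846 m/s
omega = (vR-vL)/L = -0.1459 rad/s
angular velocity = -0.1459 rad/s


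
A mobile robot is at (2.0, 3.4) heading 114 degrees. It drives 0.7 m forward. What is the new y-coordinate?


y_new = y0 + d*sin(theta)
= 3.4 + 0.7*sin(114)
= 3.4 + 0.6395
= 4.0395


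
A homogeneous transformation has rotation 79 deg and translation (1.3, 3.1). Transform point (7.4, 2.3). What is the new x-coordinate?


x' = cos(theta)*px - sin(theta)*py + tx
= 0.1908*7.4 - 0.9816*2.3 + 1.3
= 0.4542


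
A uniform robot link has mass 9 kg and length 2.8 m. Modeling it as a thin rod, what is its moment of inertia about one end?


I = (1/3) * m * L^2
= (1/3) * 9 * 2.8^2
= 0.333333 * 9 * 7.84
= 23.52 kg*m^2


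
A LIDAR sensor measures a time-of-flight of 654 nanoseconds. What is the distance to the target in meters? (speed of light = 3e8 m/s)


tof = 654 ns = 6.54e-07 s
dist = c * tof / 2
= 3e8 * 6.54e-07 / 2
= 98.1 m


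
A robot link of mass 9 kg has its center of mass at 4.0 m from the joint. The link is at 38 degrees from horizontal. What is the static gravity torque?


tau = m*g*L*cos(angle)
= 9 * 9.81 * 4.0 * cos(38 deg)
= 9 * 9.81 * 4.0 * 0.788
= 278.2939 Nm


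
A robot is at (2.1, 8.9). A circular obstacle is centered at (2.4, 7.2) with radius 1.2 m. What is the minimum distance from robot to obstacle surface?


center_dist = sqrt((2.1-2.4)^2 + (8.9-7.2)^2)
= sqrt(0.09 + 2.89)
= 1.7263
min_dist = center_dist - radius = 1.7263 - 1.2 = 0.5263 m


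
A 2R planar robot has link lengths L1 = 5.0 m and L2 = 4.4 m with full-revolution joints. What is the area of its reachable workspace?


r_max = L1 + L2 = 9.4 m
r_min = |L1 - L2| = 0.6 m
Area = pi*(r_max^2 - r_min^2)
= pi*(88.36 - 0.36)
= pi * 88.0
= 276.4602 m^2


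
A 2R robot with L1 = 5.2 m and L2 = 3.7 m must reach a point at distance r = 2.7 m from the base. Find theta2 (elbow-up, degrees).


cos(theta2) = (r^2 - L1^2 - L2^2) / (2*L1*L2)
cos(theta2) = (7.29 - 27.04 - 13.69) / 38.48
cos(theta2) = -0.869023
theta2 = 150.3453 degrees


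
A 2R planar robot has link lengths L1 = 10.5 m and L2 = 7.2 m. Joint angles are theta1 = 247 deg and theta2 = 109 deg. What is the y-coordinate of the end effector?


Convert angles to radians: theta1 = 4.311, theta2 = 1.9024
y = L1*sin(theta1) + L2*sin(theta1+theta2)
y = -9.6653 + -0.5022
y = -10.1675


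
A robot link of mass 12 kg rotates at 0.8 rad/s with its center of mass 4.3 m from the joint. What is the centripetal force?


F = m * omega^2 * r
= 12 * 0.8^2 * 4.3
= 12 * 0.64 * 4.3
= 33.024 N


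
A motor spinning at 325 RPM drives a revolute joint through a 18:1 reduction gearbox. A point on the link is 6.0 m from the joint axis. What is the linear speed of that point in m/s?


omega_motor = 325 * 2*pi/60 = 34.0339 rad/s
omega_joint = omega_motor / 18 = 1.8908 rad/s
v = omega_joint * r = 1.8908 * 6.0
= 11.3446 m/s


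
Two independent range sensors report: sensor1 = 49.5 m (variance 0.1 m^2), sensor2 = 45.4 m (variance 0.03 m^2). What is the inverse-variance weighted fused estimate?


w1 = (1/var1) / (1/var1 + 1/var2)
   = 10.0 / (10.0 + 33.3333) = 0.2308
w2 = 1 - w1 = 0.7692
fused = w1*s1 + w2*s2 = 11.4231 + 34.9231
= 46.3462 m


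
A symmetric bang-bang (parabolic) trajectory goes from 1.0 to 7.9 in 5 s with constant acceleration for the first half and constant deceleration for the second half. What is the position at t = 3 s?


Symmetric rest-to-rest: each phase covers (pf-p0)/2 in time T/2. 0.5*a*(T/2)^2 = (pf-p0)/2 => a = 4*(pf-p0)/T^2
a = 4*(7.9-1.0)/5^2 = 1.104
t = 3 is in the deceleration phase (t > T/2).
p = pf - 0.5*a*(T-t)^2 = 7.9 - 0.5*1.104*2^2
= 5.692


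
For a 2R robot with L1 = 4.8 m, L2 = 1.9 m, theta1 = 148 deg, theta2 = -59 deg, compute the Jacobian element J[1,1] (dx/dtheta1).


J[1,1] = -L1*sin(t1) - L2*sin(t1+t2)
= -4.8*sin(148) - 1.9*sin(89)
= -4.4433


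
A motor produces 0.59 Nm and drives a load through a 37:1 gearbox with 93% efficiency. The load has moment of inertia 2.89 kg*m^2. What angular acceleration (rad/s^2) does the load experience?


tau_out = tau_motor * N * eta
= 0.59 * 37 * 0.93 = 20.3019 Nm
alpha = tau_out / I = 20.3019 / 2.89
= 7.0249 rad/s^2


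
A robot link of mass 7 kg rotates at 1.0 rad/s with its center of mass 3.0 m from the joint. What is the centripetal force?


F = m * omega^2 * r
= 7 * 1.0^2 * 3.0
= 7 * 1.0 * 3.0
= 21.0 N


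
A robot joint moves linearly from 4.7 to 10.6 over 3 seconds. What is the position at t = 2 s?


s = t/T = 2/3 = 0.6667
p(t) = p0 + (pf-p0)*s
= 4.7 + (10.6 - 4.7) * 0.6667
= 8.6333


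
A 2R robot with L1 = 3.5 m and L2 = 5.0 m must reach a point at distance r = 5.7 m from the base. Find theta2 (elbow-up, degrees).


cos(theta2) = (r^2 - L1^2 - L2^2) / (2*L1*L2)
cos(theta2) = (32.49 - 12.25 - 25.0) / 35.0
cos(theta2) = -0.136
theta2 = 97.8164 degrees


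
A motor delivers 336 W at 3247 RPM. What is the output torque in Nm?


omega = 3247 * 2*pi/60 = 340.025 rad/s
tau = P / omega = 336 / 340.025
= 0.9882 Nm


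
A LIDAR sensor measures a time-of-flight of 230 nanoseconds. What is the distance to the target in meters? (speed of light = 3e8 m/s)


tof = 230 ns = 2.3e-07 s
dist = c * tof / 2
= 3e8 * 2.3e-07 / 2
= 34.5 m


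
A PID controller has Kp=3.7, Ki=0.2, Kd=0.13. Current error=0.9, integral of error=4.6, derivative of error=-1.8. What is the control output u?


u = Kp*e + Ki*int(e) + Kd*de/dt
= 3.7*0.9 + 0.2*4.6 + 0.13*(-1.8)
= 3.33 + 0.92 + -0.234
= 4.016


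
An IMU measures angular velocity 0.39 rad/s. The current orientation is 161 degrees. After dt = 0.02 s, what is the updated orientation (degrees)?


delta_theta = w * dt = 0.39 * 0.02 = 0.0078 rad
= 0.4469 deg
theta_new = 161 + 0.4469 = 161.4469 deg


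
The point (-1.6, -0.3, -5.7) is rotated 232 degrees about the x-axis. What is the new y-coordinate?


Rotation about x-axis: y' = y*cos(theta) - z*sin(theta)
= -0.3 * -0.6157 - -5.7 * -0.788
= -4.307


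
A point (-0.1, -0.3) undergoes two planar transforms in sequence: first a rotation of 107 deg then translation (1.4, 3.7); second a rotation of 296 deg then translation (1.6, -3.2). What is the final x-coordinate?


After transform 1:
x1 = cos(107)*-0.1 - sin(107)*-0.3 + 1.4 = 1.7161
y1 = sin(107)*-0.1 + cos(107)*-0.3 + 3.7 = 3.6921
After transform 2:
x2 = cos(296)*1.7161 - sin(296)*3.6921 + 1.6
= 5.6707


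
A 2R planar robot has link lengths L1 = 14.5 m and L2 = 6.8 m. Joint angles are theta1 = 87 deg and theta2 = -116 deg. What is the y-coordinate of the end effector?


Convert angles to radians: theta1 = 1.5184, theta2 = -2.0246
y = L1*sin(theta1) + L2*sin(theta1+theta2)
y = 14.4801 + -3.2967
y = 11.1834


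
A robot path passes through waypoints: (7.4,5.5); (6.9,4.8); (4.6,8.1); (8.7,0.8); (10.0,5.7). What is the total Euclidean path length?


Segment lengths:
  seg1 = sqrt((-0.5)^2 + (-0.7)^2) = 0.8602
  seg2 = sqrt((-2.3)^2 + (3.3)^2) = 4.0224
  seg3 = sqrt((4.1)^2 + (-7.3)^2) = 8.3726
  seg4 = sqrt((1.3)^2 + (4.9)^2) = 5.0695
Total = 18.3248


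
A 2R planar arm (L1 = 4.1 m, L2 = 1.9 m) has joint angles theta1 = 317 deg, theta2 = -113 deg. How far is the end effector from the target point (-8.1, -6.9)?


End effector via forward kinematics:
x = L1*cos(t1) + L2*cos(t1+t2) = 1.2628
y = L1*sin(t1) + L2*sin(t1+t2) = -3.569
Distance to target:
d = sqrt((-8.1 - 1.2628)^2 + (-6.9 - -3.569)^2)
= sqrt(87.6623 + 11.0956)
= 9.9377 m


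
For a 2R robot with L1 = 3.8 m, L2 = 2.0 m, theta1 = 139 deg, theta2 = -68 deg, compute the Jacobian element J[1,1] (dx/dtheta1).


J[1,1] = -L1*sin(t1) - L2*sin(t1+t2)
= -3.8*sin(139) - 2.0*sin(71)
= -4.3841


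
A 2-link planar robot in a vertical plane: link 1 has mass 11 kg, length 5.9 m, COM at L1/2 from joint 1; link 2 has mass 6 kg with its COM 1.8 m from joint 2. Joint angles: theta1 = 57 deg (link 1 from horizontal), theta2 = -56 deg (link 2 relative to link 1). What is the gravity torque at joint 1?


Horizontal distance from joint 1 to link-1 COM:
  x_c1 = (L1/2)*cos(t1) = 2.95 * 0.5446 = 1.6067 m
Horizontal distance from joint 1 to link-2 COM:
  x_c2 = L1*cos(t1) + Lc2*cos(t1+t2)
       = 5.9*0.5446 + 1.8*0.9998 = 5.0131 m
tau1 = m1*g*x_c1 + m2*g*x_c2
     = 11*9.81*1.6067 + 6*9.81*5.0131
     = 173.3774 + 295.0708
     = 468.4482 Nm


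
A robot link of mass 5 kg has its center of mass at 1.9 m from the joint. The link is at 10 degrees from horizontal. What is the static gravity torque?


tau = m*g*L*cos(angle)
= 5 * 9.81 * 1.9 * cos(10 deg)
= 5 * 9.81 * 1.9 * 0.9848
= 91.7792 Nm


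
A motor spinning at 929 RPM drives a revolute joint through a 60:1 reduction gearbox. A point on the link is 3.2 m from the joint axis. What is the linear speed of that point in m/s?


omega_motor = 929 * 2*pi/60 = 97.2847 rad/s
omega_joint = omega_motor / 60 = 1.6214 rad/s
v = omega_joint * r = 1.6214 * 3.2
= 5.1885 m/s


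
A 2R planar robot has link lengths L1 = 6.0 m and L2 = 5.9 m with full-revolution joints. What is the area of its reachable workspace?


r_max = L1 + L2 = 11.9 m
r_min = |L1 - L2| = 0.1 m
Area = pi*(r_max^2 - r_min^2)
= pi*(141.61 - 0.01)
= pi * 141.6
= 444.8495 m^2


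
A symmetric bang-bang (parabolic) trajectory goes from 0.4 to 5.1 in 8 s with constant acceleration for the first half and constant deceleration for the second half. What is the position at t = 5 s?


Symmetric rest-to-rest: each phase covers (pf-p0)/2 in time T/2. 0.5*a*(T/2)^2 = (pf-p0)/2 => a = 4*(pf-p0)/T^2
a = 4*(5.1-0.4)/8^2 = 0.2937
t = 5 is in the deceleration phase (t > T/2).
p = pf - 0.5*a*(T-t)^2 = 5.1 - 0.5*0.2937*3^2
= 3.7781


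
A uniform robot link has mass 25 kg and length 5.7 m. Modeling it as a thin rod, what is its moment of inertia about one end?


I = (1/3) * m * L^2
= (1/3) * 25 * 5.7^2
= 0.333333 * 25 * 32.49
= 270.75 kg*m^2


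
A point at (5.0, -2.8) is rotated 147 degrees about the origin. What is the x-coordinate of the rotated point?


x' = x*cos(theta) - y*sin(theta)
cos(147 deg) = -0.8387, sin(147 deg) = 0.5446
x' = 5.0 * -0.8387 - -2.8 * 0.5446
= -4.1934 - -1.525
= -2.6684


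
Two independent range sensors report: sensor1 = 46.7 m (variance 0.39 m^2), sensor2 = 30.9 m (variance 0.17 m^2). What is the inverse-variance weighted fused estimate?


w1 = (1/var1) / (1/var1 + 1/var2)
   = 2.5641 / (2.5641 + 5.8824) = 0.3036
w2 = 1 - w1 = 0.6964
fused = w1*s1 + w2*s2 = 14.1768 + 21.5196
= 35.6964 m


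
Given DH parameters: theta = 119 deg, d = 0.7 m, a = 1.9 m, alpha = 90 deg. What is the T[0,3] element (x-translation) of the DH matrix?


T[0,3] = a * cos(theta)
= 1.9 * cos(119 deg)
= 1.9 * -0.4848
= -0.9211


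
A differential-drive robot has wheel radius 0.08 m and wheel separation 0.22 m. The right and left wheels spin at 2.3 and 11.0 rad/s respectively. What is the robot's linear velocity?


vR = r*wR = 0.08*2.3 = 0.184 m/s
vL = r*wL = 0.08*11.0 = 0.88 m/s
v = (vR+vL)/2 = 0.532 m/s
omega = (vR-vL)/L = -3.1636 rad/s
linear velocity = 0.532 m/s


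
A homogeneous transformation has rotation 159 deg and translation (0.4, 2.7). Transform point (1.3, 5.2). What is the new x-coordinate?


x' = cos(theta)*px - sin(theta)*py + tx
= -0.9336*1.3 - 0.3584*5.2 + 0.4
= -2.6772


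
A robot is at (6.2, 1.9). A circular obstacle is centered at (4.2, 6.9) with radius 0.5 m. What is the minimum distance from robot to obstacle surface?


center_dist = sqrt((6.2-4.2)^2 + (1.9-6.9)^2)
= sqrt(4.0 + 25.0)
= 5.3852
min_dist = center_dist - radius = 5.3852 - 0.5 = 4.8852 m


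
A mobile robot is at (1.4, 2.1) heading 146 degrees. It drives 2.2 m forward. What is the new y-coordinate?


y_new = y0 + d*sin(theta)
= 2.1 + 2.2*sin(146)
= 2.1 + 1.2302
= 3.3302


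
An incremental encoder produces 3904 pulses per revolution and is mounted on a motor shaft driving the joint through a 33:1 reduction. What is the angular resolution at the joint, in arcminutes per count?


counts per rev = 3904
effective counts at joint = 3904 * 33 = 128832
resolution = 360*60 / 128832
= 0.1677 arcmin/count


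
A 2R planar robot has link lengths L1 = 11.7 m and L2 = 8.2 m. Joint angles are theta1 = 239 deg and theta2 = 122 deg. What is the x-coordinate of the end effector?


Convert angles to radians: theta1 = 4.1713, theta2 = 2.1293
x = L1*cos(theta1) + L2*cos(theta1+theta2)
x = -6.0259 + 8.1988
x = 2.1728


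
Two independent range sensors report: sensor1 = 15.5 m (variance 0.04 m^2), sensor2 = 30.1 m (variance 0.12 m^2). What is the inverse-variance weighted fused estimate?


w1 = (1/var1) / (1/var1 + 1/var2)
   = 25.0 / (25.0 + 8.3333) = 0.75
w2 = 1 - w1 = 0.25
fused = w1*s1 + w2*s2 = 11.625 + 7.525
= 19.15 m


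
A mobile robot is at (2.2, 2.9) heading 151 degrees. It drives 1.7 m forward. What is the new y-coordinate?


y_new = y0 + d*sin(theta)
= 2.9 + 1.7*sin(151)
= 2.9 + 0.8242
= 3.7242


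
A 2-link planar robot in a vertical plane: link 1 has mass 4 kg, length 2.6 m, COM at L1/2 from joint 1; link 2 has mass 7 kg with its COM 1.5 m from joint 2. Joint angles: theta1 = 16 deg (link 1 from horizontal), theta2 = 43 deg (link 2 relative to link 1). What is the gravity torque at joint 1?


Horizontal distance from joint 1 to link-1 COM:
  x_c1 = (L1/2)*cos(t1) = 1.3 * 0.9613 = 1.2496 m
Horizontal distance from joint 1 to link-2 COM:
  x_c2 = L1*cos(t1) + Lc2*cos(t1+t2)
       = 2.6*0.9613 + 1.5*0.515 = 3.2718 m
tau1 = m1*g*x_c1 + m2*g*x_c2
     = 4*9.81*1.2496 + 7*9.81*3.2718
     = 49.0359 + 224.6771
     = 273.713 Nm


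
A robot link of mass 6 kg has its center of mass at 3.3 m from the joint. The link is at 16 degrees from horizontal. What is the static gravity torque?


tau = m*g*L*cos(angle)
= 6 * 9.81 * 3.3 * cos(16 deg)
= 6 * 9.81 * 3.3 * 0.9613
= 186.7135 Nm


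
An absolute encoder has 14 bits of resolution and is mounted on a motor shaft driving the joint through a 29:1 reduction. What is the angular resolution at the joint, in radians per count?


counts = 2^14 = 16384
effective counts at joint = 16384 * 29 = 475136
resolution = 2*pi / 475136
= 1.3224e-05 rad/count


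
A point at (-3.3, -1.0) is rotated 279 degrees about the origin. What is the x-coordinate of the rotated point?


x' = x*cos(theta) - y*sin(theta)
cos(279 deg) = 0.1564, sin(279 deg) = -0.9877
x' = -3.3 * 0.1564 - -1.0 * -0.9877
= -0.5162 - 0.9877
= -1.5039


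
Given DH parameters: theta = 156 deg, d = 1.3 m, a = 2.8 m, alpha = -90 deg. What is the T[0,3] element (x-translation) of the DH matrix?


T[0,3] = a * cos(theta)
= 2.8 * cos(156 deg)
= 2.8 * -0.9135
= -2.5579


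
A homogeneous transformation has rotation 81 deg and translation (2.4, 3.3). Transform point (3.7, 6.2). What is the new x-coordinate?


x' = cos(theta)*px - sin(theta)*py + tx
= 0.1564*3.7 - 0.9877*6.2 + 2.4
= -3.1449


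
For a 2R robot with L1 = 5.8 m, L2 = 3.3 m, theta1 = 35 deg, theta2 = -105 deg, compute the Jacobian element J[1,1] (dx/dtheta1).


J[1,1] = -L1*sin(t1) - L2*sin(t1+t2)
= -5.8*sin(35) - 3.3*sin(-70)
= -0.2258


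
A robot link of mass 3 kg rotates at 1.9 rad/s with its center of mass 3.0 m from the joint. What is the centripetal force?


F = m * omega^2 * r
= 3 * 1.9^2 * 3.0
= 3 * 3.61 * 3.0
= 32.49 N


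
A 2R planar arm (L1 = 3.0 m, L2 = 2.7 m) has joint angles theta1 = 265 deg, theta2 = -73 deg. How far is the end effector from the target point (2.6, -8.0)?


End effector via forward kinematics:
x = L1*cos(t1) + L2*cos(t1+t2) = -2.9025
y = L1*sin(t1) + L2*sin(t1+t2) = -3.5499
Distance to target:
d = sqrt((2.6 - -2.9025)^2 + (-8.0 - -3.5499)^2)
= sqrt(30.2771 + 19.803)
= 7.0767 m


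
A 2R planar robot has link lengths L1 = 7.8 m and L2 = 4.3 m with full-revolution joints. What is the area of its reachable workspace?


r_max = L1 + L2 = 12.1 m
r_min = |L1 - L2| = 3.5 m
Area = pi*(r_max^2 - r_min^2)
= pi*(146.41 - 12.25)
= pi * 134.16
= 421.4761 m^2


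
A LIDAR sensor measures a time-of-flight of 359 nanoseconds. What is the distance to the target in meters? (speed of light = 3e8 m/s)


tof = 359 ns = 3.59e-07 s
dist = c * tof / 2
= 3e8 * 3.59e-07 / 2
= 53.85 m


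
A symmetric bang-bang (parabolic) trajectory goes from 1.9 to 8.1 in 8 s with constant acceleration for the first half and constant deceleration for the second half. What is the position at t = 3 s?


Symmetric rest-to-rest: each phase covers (pf-p0)/2 in time T/2. 0.5*a*(T/2)^2 = (pf-p0)/2 => a = 4*(pf-p0)/T^2
a = 4*(8.1-1.9)/8^2 = 0.3875
t = 3 is in the acceleration phase (t <= T/2).
p = p0 + 0.5*a*t^2 = 1.9 + 0.5*0.3875*3^2
= 3.6437


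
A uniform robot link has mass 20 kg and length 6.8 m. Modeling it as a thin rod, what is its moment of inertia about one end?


I = (1/3) * m * L^2
= (1/3) * 20 * 6.8^2
= 0.333333 * 20 * 46.24
= 308.2667 kg*m^2


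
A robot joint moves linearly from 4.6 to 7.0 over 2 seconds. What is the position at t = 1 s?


s = t/T = 1/2 = 0.5
p(t) = p0 + (pf-p0)*s
= 4.6 + (7.0 - 4.6) * 0.5
= 5.8


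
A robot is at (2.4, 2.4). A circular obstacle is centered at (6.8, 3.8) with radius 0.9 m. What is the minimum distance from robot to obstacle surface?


center_dist = sqrt((2.4-6.8)^2 + (2.4-3.8)^2)
= sqrt(19.36 + 1.96)
= 4.6174
min_dist = center_dist - radius = 4.6174 - 0.9 = 3.7174 m


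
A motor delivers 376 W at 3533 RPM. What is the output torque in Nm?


omega = 3533 * 2*pi/60 = 369.9749 rad/s
tau = P / omega = 376 / 369.9749
= 1.0163 Nm


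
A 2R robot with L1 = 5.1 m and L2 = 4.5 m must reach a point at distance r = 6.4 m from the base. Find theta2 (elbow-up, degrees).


cos(theta2) = (r^2 - L1^2 - L2^2) / (2*L1*L2)
cos(theta2) = (40.96 - 26.01 - 20.25) / 45.9
cos(theta2) = -0.115468
theta2 = 96.6306 degrees


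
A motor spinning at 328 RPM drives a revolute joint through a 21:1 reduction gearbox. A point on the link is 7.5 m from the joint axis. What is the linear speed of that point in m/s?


omega_motor = 328 * 2*pi/60 = 34.3481 rad/s
omega_joint = omega_motor / 21 = 1.6356 rad/s
v = omega_joint * r = 1.6356 * 7.5
= 12.2672 m/s


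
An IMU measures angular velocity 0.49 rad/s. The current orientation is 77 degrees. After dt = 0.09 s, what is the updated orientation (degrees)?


delta_theta = w * dt = 0.49 * 0.09 = 0.0441 rad
= 2.5267 deg
theta_new = 77 + 2.5267 = 79.5267 deg


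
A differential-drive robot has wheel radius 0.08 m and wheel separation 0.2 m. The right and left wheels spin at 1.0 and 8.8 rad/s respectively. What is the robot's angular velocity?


vR = r*wR = 0.08*1.0 = 0.08 m/s
vL = r*wL = 0.08*8.8 = 0.704 m/s
v = (vR+vL)/2 = 0.392 m/s
omega = (vR-vL)/L = -3.12 rad/s
angular velocity = -3.12 rad/s


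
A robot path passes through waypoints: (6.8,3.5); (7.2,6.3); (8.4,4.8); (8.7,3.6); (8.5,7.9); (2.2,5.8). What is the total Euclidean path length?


Segment lengths:
  seg1 = sqrt((0.4)^2 + (2.8)^2) = 2.8284
  seg2 = sqrt((1.2)^2 + (-1.5)^2) = 1.9209
  seg3 = sqrt((0.3)^2 + (-1.2)^2) = 1.2369
  seg4 = sqrt((-0.2)^2 + (4.3)^2) = 4.3046
  seg5 = sqrt((-6.3)^2 + (-2.1)^2) = 6.6408
Total = 16.9317


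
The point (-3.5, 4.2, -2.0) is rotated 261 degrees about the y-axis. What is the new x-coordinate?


Rotation about y-axis: x' = x*cos(theta) + z*sin(theta)
= -3.5 * -0.1564 + -2.0 * -0.9877
= 2.5229


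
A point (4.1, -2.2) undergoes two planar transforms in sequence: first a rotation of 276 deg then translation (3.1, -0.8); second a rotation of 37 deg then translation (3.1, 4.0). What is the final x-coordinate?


After transform 1:
x1 = cos(276)*4.1 - sin(276)*-2.2 + 3.1 = 1.3406
y1 = sin(276)*4.1 + cos(276)*-2.2 + -0.8 = -5.1075
After transform 2:
x2 = cos(37)*1.3406 - sin(37)*-5.1075 + 3.1
= 7.2444


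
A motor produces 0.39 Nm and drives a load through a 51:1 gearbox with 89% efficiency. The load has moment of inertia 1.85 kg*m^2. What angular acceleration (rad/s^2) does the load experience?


tau_out = tau_motor * N * eta
= 0.39 * 51 * 0.89 = 17.7021 Nm
alpha = tau_out / I = 17.7021 / 1.85
= 9.5687 rad/s^2


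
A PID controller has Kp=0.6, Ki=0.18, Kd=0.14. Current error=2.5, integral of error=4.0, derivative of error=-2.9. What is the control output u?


u = Kp*e + Ki*int(e) + Kd*de/dt
= 0.6*2.5 + 0.18*4.0 + 0.14*(-2.9)
= 1.5 + 0.72 + -0.406
= 1.814


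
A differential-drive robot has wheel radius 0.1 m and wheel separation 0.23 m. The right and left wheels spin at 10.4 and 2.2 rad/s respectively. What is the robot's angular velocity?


vR = r*wR = 0.1*10.4 = 1.04 m/s
vL = r*wL = 0.1*2.2 = 0.22 m/s
v = (vR+vL)/2 = 0.63 m/s
omega = (vR-vL)/L = 3.5652 rad/s
angular velocity = 3.5652 rad/s


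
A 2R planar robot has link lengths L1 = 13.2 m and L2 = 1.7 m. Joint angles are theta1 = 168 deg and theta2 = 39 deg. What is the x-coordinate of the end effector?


Convert angles to radians: theta1 = 2.9322, theta2 = 0.6807
x = L1*cos(theta1) + L2*cos(theta1+theta2)
x = -12.9115 + -1.5147
x = -14.4263


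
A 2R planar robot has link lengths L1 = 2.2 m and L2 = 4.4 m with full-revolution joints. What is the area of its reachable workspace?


r_max = L1 + L2 = 6.6 m
r_min = |L1 - L2| = 2.2 m
Area = pi*(r_max^2 - r_min^2)
= pi*(43.56 - 4.84)
= pi * 38.72
= 121.6425 m^2


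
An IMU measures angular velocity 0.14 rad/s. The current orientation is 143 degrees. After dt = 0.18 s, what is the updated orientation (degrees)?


delta_theta = w * dt = 0.14 * 0.18 = 0.0252 rad
= 1.4439 deg
theta_new = 143 + 1.4439 = 144.4439 deg


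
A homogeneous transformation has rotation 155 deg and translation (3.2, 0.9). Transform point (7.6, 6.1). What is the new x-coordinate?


x' = cos(theta)*px - sin(theta)*py + tx
= -0.9063*7.6 - 0.4226*6.1 + 3.2
= -6.2659


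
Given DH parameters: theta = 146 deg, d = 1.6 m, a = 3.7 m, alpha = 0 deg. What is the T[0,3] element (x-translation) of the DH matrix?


T[0,3] = a * cos(theta)
= 3.7 * cos(146 deg)
= 3.7 * -0.829
= -3.0674


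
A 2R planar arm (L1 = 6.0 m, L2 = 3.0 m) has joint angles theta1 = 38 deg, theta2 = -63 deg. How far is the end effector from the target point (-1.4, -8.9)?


End effector via forward kinematics:
x = L1*cos(t1) + L2*cos(t1+t2) = 7.447
y = L1*sin(t1) + L2*sin(t1+t2) = 2.4261
Distance to target:
d = sqrt((-1.4 - 7.447)^2 + (-8.9 - 2.4261)^2)
= sqrt(78.2692 + 128.2809)
= 14.3718 m


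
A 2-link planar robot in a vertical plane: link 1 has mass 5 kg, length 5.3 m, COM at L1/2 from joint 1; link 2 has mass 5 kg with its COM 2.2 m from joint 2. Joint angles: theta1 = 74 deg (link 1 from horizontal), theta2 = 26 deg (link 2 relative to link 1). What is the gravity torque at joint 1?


Horizontal distance from joint 1 to link-1 COM:
  x_c1 = (L1/2)*cos(t1) = 2.65 * 0.2756 = 0.7304 m
Horizontal distance from joint 1 to link-2 COM:
  x_c2 = L1*cos(t1) + Lc2*cos(t1+t2)
       = 5.3*0.2756 + 2.2*-0.1736 = 1.0789 m
tau1 = m1*g*x_c1 + m2*g*x_c2
     = 5*9.81*0.7304 + 5*9.81*1.0789
     = 35.828 + 52.9177
     = 88.7457 Nm


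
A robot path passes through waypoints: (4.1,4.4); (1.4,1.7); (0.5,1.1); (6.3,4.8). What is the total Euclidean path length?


Segment lengths:
  seg1 = sqrt((-2.7)^2 + (-2.7)^2) = 3.8184
  seg2 = sqrt((-0.9)^2 + (-0.6)^2) = 1.0817
  seg3 = sqrt((5.8)^2 + (3.7)^2) = 6.8797
Total = 11.7797


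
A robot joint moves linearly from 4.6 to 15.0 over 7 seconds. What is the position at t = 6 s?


s = t/T = 6/7 = 0.8571
p(t) = p0 + (pf-p0)*s
= 4.6 + (15.0 - 4.6) * 0.8571
= 13.5143


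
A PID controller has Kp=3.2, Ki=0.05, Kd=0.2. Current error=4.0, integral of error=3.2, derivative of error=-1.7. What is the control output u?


u = Kp*e + Ki*int(e) + Kd*de/dt
= 3.2*4.0 + 0.05*3.2 + 0.2*(-1.7)
= 12.8 + 0.16 + -0.34
= 12.62


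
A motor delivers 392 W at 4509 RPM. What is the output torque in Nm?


omega = 4509 * 2*pi/60 = 472.1814 rad/s
tau = P / omega = 392 / 472.1814
= 0.8302 Nm


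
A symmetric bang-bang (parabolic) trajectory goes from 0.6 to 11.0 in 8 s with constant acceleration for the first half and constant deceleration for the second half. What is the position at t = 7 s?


Symmetric rest-to-rest: each phase covers (pf-p0)/2 in time T/2. 0.5*a*(T/2)^2 = (pf-p0)/2 => a = 4*(pf-p0)/T^2
a = 4*(11.0-0.6)/8^2 = 0.65
t = 7 is in the deceleration phase (t > T/2).
p = pf - 0.5*a*(T-t)^2 = 11.0 - 0.5*0.65*1^2
= 10.675


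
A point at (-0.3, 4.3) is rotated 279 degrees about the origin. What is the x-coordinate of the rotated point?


x' = x*cos(theta) - y*sin(theta)
cos(279 deg) = 0.1564, sin(279 deg) = -0.9877
x' = -0.3 * 0.1564 - 4.3 * -0.9877
= -0.0469 - -4.2471
= 4.2001


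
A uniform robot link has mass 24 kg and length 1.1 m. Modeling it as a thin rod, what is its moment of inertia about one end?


I = (1/3) * m * L^2
= (1/3) * 24 * 1.1^2
= 0.333333 * 24 * 1.21
= 9.68 kg*m^2
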